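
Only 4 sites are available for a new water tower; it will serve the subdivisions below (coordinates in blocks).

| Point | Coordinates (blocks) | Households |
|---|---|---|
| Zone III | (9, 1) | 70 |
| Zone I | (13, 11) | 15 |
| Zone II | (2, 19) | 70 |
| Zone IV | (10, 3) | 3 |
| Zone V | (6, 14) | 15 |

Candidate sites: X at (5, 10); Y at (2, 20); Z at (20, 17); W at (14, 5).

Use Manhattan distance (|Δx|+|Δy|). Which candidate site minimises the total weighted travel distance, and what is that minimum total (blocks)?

Total weighted distance at each candidate:
  X (5, 10): total = 1996
  Y (2, 20): total = 2415
  Z (20, 17): total = 3812
  W (14, 5): total = 2828
Minimum is at X with total 1996 blocks.

X, total 1996 blocks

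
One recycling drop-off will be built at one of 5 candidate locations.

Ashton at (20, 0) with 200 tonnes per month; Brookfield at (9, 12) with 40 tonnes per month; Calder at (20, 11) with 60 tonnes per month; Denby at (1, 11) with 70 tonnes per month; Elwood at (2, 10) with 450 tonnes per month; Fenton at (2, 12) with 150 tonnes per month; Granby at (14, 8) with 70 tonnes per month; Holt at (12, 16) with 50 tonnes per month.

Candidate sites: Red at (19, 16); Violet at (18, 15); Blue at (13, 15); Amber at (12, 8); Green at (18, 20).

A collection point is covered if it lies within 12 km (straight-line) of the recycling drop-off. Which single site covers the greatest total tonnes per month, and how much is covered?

Amber, covering 1090

Coverage radius r = 12 km; a point is covered iff (Δx)²+(Δy)² ≤ 12² = 144.
  Red (19, 16): covers {Brookfield, Calder, Granby, Holt} → 220
  Violet (18, 15): covers {Brookfield, Calder, Granby, Holt} → 220
  Blue (13, 15): covers {Brookfield, Calder, Fenton, Granby, Holt} → 370
  Amber (12, 8): covers {Ashton, Brookfield, Calder, Denby, Elwood, Fenton, Granby, Holt} → 1090
  Green (18, 20): covers {Calder, Holt} → 110
Maximum coverage at Amber: 1090 tonnes per month.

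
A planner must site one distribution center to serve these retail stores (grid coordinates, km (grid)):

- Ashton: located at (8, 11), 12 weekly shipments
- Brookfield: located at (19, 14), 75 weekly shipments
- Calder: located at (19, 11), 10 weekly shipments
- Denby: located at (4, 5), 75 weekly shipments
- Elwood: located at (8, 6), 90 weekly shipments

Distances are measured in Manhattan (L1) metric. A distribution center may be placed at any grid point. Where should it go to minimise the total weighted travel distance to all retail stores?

(8, 6)

Manhattan distance separates: Σwᵢ(|x−xᵢ|+|y−yᵢ|) = Σwᵢ|x−xᵢ| + Σwᵢ|y−yᵢ|, so x and y are optimised independently as 1-D weighted medians.
Total weight W = 262; half = 131.
x-coordinate, sorted with cumulative weight:
  x=4 (Denby, w=75) cum 75
  x=8 (Ashton, w=12) cum 87
  x=8 (Elwood, w=90) cum 177  ← median
  x=19 (Brookfield, w=75) cum 252
  x=19 (Calder, w=10) cum 262
⇒ x* = 8
y-coordinate, sorted with cumulative weight:
  y=5 (Denby, w=75) cum 75
  y=6 (Elwood, w=90) cum 165  ← median
  y=11 (Ashton, w=12) cum 177
  y=11 (Calder, w=10) cum 187
  y=14 (Brookfield, w=75) cum 262
⇒ y* = 6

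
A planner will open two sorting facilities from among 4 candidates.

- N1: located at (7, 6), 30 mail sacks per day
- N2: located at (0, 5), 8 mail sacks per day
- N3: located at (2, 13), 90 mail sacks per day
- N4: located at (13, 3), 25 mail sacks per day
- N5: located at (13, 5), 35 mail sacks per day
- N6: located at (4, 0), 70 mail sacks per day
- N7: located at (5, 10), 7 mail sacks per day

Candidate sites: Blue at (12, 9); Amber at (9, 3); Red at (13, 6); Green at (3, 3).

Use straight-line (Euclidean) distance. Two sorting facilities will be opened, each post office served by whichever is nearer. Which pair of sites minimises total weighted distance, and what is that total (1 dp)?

Evaluate every pair (each demand assigned to the nearer of the two):
  {Red, Green}: total = 1465.7
  {Amber, Green}: total = 1570.3
  {Blue, Green}: total = 1650.6
  {Blue, Amber}: total = 1853.2
  {Amber, Red}: total = 1855.1
  {Blue, Red}: total = 2162.1
Best pair: {Red, Green} with total 1465.7.

{Red, Green}, total 1465.7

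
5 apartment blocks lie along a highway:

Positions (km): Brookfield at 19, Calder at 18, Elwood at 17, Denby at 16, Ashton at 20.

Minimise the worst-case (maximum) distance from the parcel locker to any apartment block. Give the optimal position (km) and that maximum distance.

The 1-center on a line is the midpoint of the two extreme points: leftmost at 16, rightmost at 20.
Optimal location = (16 + 20)/2 = 18; maximum distance = (20 − 16)/2 = 2.

location 18, max distance 2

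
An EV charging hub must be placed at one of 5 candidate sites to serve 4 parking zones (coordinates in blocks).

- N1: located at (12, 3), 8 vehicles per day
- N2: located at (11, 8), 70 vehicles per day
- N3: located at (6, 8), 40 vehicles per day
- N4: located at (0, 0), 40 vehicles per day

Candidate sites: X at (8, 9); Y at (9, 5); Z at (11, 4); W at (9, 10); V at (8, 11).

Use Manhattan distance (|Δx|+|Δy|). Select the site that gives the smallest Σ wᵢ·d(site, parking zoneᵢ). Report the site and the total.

X, total 1160 blocks

Total weighted distance at each candidate:
  X (8, 9): total = 1160
  Y (9, 5): total = 1190
  Z (11, 4): total = 1256
  W (9, 10): total = 1320
  V (8, 11): total = 1476
Minimum is at X with total 1160 blocks.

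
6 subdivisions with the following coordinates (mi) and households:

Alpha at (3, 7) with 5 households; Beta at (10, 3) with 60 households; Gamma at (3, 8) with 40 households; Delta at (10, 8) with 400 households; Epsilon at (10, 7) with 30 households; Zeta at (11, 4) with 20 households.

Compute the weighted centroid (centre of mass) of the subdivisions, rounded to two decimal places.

(9.47, 7.25)

The minimiser of Σwᵢ‖p−pᵢ‖² is the weighted centroid p* = (Σwᵢpᵢ)/(Σwᵢ).
Σwᵢ = 555.
Σwᵢxᵢ = 5·3 + 60·10 + 40·3 + 400·10 + 30·10 + 20·11 = 5255.
Σwᵢyᵢ = 5·7 + 60·3 + 40·8 + 400·8 + 30·7 + 20·4 = 4025.
x* = 5255/555 = 9.47, y* = 4025/555 = 7.25.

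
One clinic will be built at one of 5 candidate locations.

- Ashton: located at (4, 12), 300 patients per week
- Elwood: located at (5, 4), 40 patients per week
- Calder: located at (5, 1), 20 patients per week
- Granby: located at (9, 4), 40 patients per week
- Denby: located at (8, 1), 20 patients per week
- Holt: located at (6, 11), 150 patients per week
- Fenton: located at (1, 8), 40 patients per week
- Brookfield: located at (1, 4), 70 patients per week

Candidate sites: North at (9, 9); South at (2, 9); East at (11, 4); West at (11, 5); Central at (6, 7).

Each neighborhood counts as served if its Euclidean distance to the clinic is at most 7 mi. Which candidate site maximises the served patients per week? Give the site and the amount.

Central, covering 680

Coverage radius r = 7 mi; a point is covered iff (Δx)²+(Δy)² ≤ 7² = 49.
  North (9, 9): covers {Ashton, Elwood, Granby, Holt} → 530
  South (2, 9): covers {Ashton, Elwood, Holt, Fenton, Brookfield} → 600
  East (11, 4): covers {Elwood, Calder, Granby, Denby} → 120
  West (11, 5): covers {Elwood, Granby, Denby} → 100
  Central (6, 7): covers {Ashton, Elwood, Calder, Granby, Denby, Holt, Fenton, Brookfield} → 680
Maximum coverage at Central: 680 patients per week.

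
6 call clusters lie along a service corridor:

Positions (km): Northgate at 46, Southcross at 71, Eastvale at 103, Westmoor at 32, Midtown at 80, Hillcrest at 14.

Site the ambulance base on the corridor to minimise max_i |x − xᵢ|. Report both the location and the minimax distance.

location 58.5, max distance 44.5

The 1-center on a line is the midpoint of the two extreme points: leftmost at 14, rightmost at 103.
Optimal location = (14 + 103)/2 = 58.5; maximum distance = (103 − 14)/2 = 44.5.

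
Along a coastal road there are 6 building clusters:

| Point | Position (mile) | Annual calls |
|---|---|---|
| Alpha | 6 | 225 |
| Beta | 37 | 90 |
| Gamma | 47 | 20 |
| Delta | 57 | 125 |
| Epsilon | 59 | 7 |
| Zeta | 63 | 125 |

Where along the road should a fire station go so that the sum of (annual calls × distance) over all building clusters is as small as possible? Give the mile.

x = 37

For a sum of weighted absolute distances on a line, the optimum is the weighted median (not the mean). Total weight W = 592; half-weight = 296.
Sort by position and accumulate weight:
  mile 6 (Alpha, w=225) → cum 225
  mile 37 (Beta, w=90) → cum 315  ≥ 296 → median here
  mile 47 (Gamma, w=20) → cum 335
  mile 57 (Delta, w=125) → cum 460
  mile 59 (Epsilon, w=7) → cum 467
  mile 63 (Zeta, w=125) → cum 592
Optimal location: mile 37.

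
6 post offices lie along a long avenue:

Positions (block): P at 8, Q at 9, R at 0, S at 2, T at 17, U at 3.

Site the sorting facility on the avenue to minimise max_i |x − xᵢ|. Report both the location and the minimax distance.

The 1-center on a line is the midpoint of the two extreme points: leftmost at 0, rightmost at 17.
Optimal location = (0 + 17)/2 = 8.5; maximum distance = (17 − 0)/2 = 8.5.

location 8.5, max distance 8.5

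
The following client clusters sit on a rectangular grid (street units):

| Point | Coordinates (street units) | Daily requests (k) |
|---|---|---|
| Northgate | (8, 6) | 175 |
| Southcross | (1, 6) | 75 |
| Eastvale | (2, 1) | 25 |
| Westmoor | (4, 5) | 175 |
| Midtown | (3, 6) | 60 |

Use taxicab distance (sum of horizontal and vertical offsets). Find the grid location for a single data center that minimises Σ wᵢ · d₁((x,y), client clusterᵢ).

(4, 6)

Manhattan distance separates: Σwᵢ(|x−xᵢ|+|y−yᵢ|) = Σwᵢ|x−xᵢ| + Σwᵢ|y−yᵢ|, so x and y are optimised independently as 1-D weighted medians.
Total weight W = 510; half = 255.
x-coordinate, sorted with cumulative weight:
  x=1 (Southcross, w=75) cum 75
  x=2 (Eastvale, w=25) cum 100
  x=3 (Midtown, w=60) cum 160
  x=4 (Westmoor, w=175) cum 335  ← median
  x=8 (Northgate, w=175) cum 510
⇒ x* = 4
y-coordinate, sorted with cumulative weight:
  y=1 (Eastvale, w=25) cum 25
  y=5 (Westmoor, w=175) cum 200
  y=6 (Northgate, w=175) cum 375  ← median
  y=6 (Southcross, w=75) cum 450
  y=6 (Midtown, w=60) cum 510
⇒ y* = 6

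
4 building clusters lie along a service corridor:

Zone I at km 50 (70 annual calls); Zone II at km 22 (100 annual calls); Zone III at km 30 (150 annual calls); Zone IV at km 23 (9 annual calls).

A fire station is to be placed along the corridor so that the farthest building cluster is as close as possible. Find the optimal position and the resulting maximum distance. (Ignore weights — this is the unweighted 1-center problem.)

location 36, max distance 14

The 1-center on a line is the midpoint of the two extreme points: leftmost at 22, rightmost at 50.
Optimal location = (22 + 50)/2 = 36; maximum distance = (50 − 22)/2 = 14.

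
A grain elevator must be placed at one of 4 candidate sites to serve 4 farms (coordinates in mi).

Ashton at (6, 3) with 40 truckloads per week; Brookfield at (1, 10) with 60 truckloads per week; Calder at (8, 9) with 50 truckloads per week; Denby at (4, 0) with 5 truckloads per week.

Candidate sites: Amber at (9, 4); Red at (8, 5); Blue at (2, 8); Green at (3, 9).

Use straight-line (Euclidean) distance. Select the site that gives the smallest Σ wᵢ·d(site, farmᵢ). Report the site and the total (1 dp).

Green, total 697.8 mi

Total weighted distance at each candidate:
  Amber (9, 4): total = 1013.5
  Red (8, 5): total = 861.3
  Blue (2, 8): total = 735.7
  Green (3, 9): total = 697.8
Minimum is at Green with total 697.8 mi.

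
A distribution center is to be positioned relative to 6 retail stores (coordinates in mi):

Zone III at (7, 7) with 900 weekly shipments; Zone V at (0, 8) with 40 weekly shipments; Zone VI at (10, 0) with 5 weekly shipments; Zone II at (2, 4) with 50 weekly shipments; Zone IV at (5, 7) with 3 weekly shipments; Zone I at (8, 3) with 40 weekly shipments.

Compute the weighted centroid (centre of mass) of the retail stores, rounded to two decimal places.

(6.54, 6.71)

The minimiser of Σwᵢ‖p−pᵢ‖² is the weighted centroid p* = (Σwᵢpᵢ)/(Σwᵢ).
Σwᵢ = 1038.
Σwᵢxᵢ = 900·7 + 40·0 + 5·10 + 50·2 + 3·5 + 40·8 = 6785.
Σwᵢyᵢ = 900·7 + 40·8 + 5·0 + 50·4 + 3·7 + 40·3 = 6961.
x* = 6785/1038 = 6.54, y* = 6961/1038 = 6.71.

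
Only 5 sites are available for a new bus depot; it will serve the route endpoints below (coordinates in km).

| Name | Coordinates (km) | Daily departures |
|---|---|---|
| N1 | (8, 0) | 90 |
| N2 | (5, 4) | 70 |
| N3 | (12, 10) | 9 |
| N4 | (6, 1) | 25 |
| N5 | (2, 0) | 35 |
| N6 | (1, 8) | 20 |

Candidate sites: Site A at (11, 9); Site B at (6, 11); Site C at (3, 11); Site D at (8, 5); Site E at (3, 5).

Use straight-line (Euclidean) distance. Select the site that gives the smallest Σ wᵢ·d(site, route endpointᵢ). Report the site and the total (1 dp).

Site E, total 1261.2 km

Total weighted distance at each candidate:
  Site A (11, 9): total = 2295.6
  Site B (6, 11): total = 2332.2
  Site C (3, 11): total = 2398.3
  Site D (8, 5): total = 1266.5
  Site E (3, 5): total = 1261.2
Minimum is at Site E with total 1261.2 km.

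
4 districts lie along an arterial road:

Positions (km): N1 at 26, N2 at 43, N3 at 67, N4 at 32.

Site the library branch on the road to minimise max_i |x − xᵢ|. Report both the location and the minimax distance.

The 1-center on a line is the midpoint of the two extreme points: leftmost at 26, rightmost at 67.
Optimal location = (26 + 67)/2 = 46.5; maximum distance = (67 − 26)/2 = 20.5.

location 46.5, max distance 20.5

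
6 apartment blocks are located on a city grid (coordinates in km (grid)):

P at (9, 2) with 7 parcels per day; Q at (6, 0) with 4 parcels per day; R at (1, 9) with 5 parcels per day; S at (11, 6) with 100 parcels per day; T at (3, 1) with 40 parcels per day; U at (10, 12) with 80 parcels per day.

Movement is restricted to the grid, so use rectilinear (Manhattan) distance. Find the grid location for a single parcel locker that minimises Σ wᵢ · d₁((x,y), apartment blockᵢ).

Manhattan distance separates: Σwᵢ(|x−xᵢ|+|y−yᵢ|) = Σwᵢ|x−xᵢ| + Σwᵢ|y−yᵢ|, so x and y are optimised independently as 1-D weighted medians.
Total weight W = 236; half = 118.
x-coordinate, sorted with cumulative weight:
  x=1 (R, w=5) cum 5
  x=3 (T, w=40) cum 45
  x=6 (Q, w=4) cum 49
  x=9 (P, w=7) cum 56
  x=10 (U, w=80) cum 136  ← median
  x=11 (S, w=100) cum 236
⇒ x* = 10
y-coordinate, sorted with cumulative weight:
  y=0 (Q, w=4) cum 4
  y=1 (T, w=40) cum 44
  y=2 (P, w=7) cum 51
  y=6 (S, w=100) cum 151  ← median
  y=9 (R, w=5) cum 156
  y=12 (U, w=80) cum 236
⇒ y* = 6

(10, 6)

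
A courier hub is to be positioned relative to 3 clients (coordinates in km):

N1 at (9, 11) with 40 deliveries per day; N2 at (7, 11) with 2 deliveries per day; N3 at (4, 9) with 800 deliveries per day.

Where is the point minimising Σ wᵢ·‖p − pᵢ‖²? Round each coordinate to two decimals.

The minimiser of Σwᵢ‖p−pᵢ‖² is the weighted centroid p* = (Σwᵢpᵢ)/(Σwᵢ).
Σwᵢ = 842.
Σwᵢxᵢ = 40·9 + 2·7 + 800·4 = 3574.
Σwᵢyᵢ = 40·11 + 2·11 + 800·9 = 7662.
x* = 3574/842 = 4.24, y* = 7662/842 = 9.10.

(4.24, 9.10)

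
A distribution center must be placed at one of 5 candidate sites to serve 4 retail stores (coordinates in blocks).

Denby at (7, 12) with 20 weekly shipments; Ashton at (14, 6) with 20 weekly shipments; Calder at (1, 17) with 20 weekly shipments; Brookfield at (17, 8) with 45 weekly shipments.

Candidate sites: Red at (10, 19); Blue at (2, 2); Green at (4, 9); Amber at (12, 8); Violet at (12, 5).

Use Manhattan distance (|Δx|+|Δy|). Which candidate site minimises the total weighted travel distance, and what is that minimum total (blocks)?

Total weighted distance at each candidate:
  Red (10, 19): total = 1570
  Blue (2, 2): total = 1885
  Green (4, 9): total = 1230
  Amber (12, 8): total = 885
  Violet (12, 5): total = 1120
Minimum is at Amber with total 885 blocks.

Amber, total 885 blocks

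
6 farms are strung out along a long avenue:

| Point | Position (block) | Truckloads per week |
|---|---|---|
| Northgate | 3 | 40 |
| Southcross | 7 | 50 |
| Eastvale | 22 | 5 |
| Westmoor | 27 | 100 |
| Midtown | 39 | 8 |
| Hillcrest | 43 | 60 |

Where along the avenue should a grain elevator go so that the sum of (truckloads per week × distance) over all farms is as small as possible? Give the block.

For a sum of weighted absolute distances on a line, the optimum is the weighted median (not the mean). Total weight W = 263; half-weight = 131.5.
Sort by position and accumulate weight:
  block 3 (Northgate, w=40) → cum 40
  block 7 (Southcross, w=50) → cum 90
  block 22 (Eastvale, w=5) → cum 95
  block 27 (Westmoor, w=100) → cum 195  ≥ 131.5 → median here
  block 39 (Midtown, w=8) → cum 203
  block 43 (Hillcrest, w=60) → cum 263
Optimal location: block 27.

x = 27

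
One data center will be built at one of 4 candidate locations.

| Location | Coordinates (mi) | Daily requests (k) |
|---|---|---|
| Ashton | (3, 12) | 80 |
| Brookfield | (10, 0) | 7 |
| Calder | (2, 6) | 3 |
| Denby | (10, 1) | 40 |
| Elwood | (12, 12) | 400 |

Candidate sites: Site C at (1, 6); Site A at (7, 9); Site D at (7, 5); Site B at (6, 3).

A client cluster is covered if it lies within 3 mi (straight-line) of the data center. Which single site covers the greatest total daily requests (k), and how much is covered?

Coverage radius r = 3 mi; a point is covered iff (Δx)²+(Δy)² ≤ 3² = 9.
  Site C (1, 6): covers {Calder} → 3
  Site A (7, 9): covers {none} → 0
  Site D (7, 5): covers {none} → 0
  Site B (6, 3): covers {none} → 0
Maximum coverage at Site C: 3 daily requests (k).

Site C, covering 3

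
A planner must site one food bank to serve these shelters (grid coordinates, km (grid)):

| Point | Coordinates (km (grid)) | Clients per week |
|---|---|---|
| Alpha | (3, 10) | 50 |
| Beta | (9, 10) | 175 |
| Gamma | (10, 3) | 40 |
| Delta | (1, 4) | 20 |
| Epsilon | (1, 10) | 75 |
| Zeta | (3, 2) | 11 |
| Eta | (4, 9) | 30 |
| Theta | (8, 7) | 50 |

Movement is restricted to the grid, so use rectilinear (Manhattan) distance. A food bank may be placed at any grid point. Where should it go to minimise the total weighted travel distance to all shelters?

Manhattan distance separates: Σwᵢ(|x−xᵢ|+|y−yᵢ|) = Σwᵢ|x−xᵢ| + Σwᵢ|y−yᵢ|, so x and y are optimised independently as 1-D weighted medians.
Total weight W = 451; half = 225.5.
x-coordinate, sorted with cumulative weight:
  x=1 (Delta, w=20) cum 20
  x=1 (Epsilon, w=75) cum 95
  x=3 (Alpha, w=50) cum 145
  x=3 (Zeta, w=11) cum 156
  x=4 (Eta, w=30) cum 186
  x=8 (Theta, w=50) cum 236  ← median
  x=9 (Beta, w=175) cum 411
  x=10 (Gamma, w=40) cum 451
⇒ x* = 8
y-coordinate, sorted with cumulative weight:
  y=2 (Zeta, w=11) cum 11
  y=3 (Gamma, w=40) cum 51
  y=4 (Delta, w=20) cum 71
  y=7 (Theta, w=50) cum 121
  y=9 (Eta, w=30) cum 151
  y=10 (Alpha, w=50) cum 201
  y=10 (Beta, w=175) cum 376  ← median
  y=10 (Epsilon, w=75) cum 451
⇒ y* = 10

(8, 10)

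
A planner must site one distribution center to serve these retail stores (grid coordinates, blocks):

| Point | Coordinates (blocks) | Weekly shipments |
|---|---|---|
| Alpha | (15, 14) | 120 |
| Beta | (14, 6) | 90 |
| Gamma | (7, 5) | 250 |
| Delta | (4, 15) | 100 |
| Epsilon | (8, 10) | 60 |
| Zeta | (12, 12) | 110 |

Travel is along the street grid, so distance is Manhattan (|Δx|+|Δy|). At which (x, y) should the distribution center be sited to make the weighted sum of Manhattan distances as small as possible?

(8, 10)

Manhattan distance separates: Σwᵢ(|x−xᵢ|+|y−yᵢ|) = Σwᵢ|x−xᵢ| + Σwᵢ|y−yᵢ|, so x and y are optimised independently as 1-D weighted medians.
Total weight W = 730; half = 365.
x-coordinate, sorted with cumulative weight:
  x=4 (Delta, w=100) cum 100
  x=7 (Gamma, w=250) cum 350
  x=8 (Epsilon, w=60) cum 410  ← median
  x=12 (Zeta, w=110) cum 520
  x=14 (Beta, w=90) cum 610
  x=15 (Alpha, w=120) cum 730
⇒ x* = 8
y-coordinate, sorted with cumulative weight:
  y=5 (Gamma, w=250) cum 250
  y=6 (Beta, w=90) cum 340
  y=10 (Epsilon, w=60) cum 400  ← median
  y=12 (Zeta, w=110) cum 510
  y=14 (Alpha, w=120) cum 630
  y=15 (Delta, w=100) cum 730
⇒ y* = 10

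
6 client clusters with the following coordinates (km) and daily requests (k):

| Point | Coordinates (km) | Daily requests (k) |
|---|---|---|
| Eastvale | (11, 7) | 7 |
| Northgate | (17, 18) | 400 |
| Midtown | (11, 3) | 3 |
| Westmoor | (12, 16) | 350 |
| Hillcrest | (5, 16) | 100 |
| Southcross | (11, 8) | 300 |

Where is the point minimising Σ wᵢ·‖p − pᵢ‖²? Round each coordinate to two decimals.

(12.85, 14.53)

The minimiser of Σwᵢ‖p−pᵢ‖² is the weighted centroid p* = (Σwᵢpᵢ)/(Σwᵢ).
Σwᵢ = 1160.
Σwᵢxᵢ = 7·11 + 400·17 + 3·11 + 350·12 + 100·5 + 300·11 = 14910.
Σwᵢyᵢ = 7·7 + 400·18 + 3·3 + 350·16 + 100·16 + 300·8 = 16858.
x* = 14910/1160 = 12.85, y* = 16858/1160 = 14.53.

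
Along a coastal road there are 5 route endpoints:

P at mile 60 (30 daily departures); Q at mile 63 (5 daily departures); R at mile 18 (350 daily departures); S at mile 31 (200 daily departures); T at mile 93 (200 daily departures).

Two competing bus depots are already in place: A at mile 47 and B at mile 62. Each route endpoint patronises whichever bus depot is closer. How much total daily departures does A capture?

The indifferent point is the midpoint (47+62)/2 = 54.5; route endpoints left of it (closer to A at 47) go to A, those right go to B.
  R at 18 (w=350) → A
  S at 31 (w=200) → A
  P at 60 (w=30) → B
  Q at 63 (w=5) → B
  T at 93 (w=200) → B
A captures 550; B captures 235.

550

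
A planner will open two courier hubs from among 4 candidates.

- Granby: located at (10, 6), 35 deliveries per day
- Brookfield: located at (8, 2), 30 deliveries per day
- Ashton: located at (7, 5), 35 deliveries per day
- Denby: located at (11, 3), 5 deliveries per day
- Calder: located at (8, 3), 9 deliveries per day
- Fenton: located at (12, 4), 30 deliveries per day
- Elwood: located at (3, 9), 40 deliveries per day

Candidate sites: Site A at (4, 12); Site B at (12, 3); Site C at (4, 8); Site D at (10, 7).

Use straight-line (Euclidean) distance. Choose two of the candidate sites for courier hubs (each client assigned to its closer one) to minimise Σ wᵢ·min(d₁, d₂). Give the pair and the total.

Evaluate every pair (each demand assigned to the nearer of the two):
  {Site B, Site C}: total = 525.9
  {Site C, Site D}: total = 548.3
  {Site A, Site D}: total = 618.3
  {Site A, Site B}: total = 635.9
  {Site B, Site D}: total = 647.1
  {Site A, Site C}: total = 1011.7
Best pair: {Site B, Site C} with total 525.9.

{Site B, Site C}, total 525.9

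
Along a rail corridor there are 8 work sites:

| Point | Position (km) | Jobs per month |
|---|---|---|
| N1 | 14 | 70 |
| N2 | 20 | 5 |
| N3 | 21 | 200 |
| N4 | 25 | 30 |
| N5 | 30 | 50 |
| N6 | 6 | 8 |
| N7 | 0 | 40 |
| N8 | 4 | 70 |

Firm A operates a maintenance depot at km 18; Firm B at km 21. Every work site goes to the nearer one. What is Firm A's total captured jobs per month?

The indifferent point is the midpoint (18+21)/2 = 19.5; work sites left of it (closer to Firm A at 18) go to Firm A, those right go to Firm B.
  N7 at 0 (w=40) → Firm A
  N8 at 4 (w=70) → Firm A
  N6 at 6 (w=8) → Firm A
  N1 at 14 (w=70) → Firm A
  N2 at 20 (w=5) → Firm B
  N3 at 21 (w=200) → Firm B
  N4 at 25 (w=30) → Firm B
  N5 at 30 (w=50) → Firm B
Firm A captures 188; Firm B captures 285.

188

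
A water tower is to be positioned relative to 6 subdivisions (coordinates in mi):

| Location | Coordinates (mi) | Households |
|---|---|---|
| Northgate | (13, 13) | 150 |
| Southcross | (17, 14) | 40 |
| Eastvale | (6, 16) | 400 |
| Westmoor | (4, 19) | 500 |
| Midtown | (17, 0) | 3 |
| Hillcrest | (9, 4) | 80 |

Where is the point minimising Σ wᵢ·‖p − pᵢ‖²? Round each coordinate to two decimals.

(6.65, 15.97)

The minimiser of Σwᵢ‖p−pᵢ‖² is the weighted centroid p* = (Σwᵢpᵢ)/(Σwᵢ).
Σwᵢ = 1173.
Σwᵢxᵢ = 150·13 + 40·17 + 400·6 + 500·4 + 3·17 + 80·9 = 7801.
Σwᵢyᵢ = 150·13 + 40·14 + 400·16 + 500·19 + 3·0 + 80·4 = 18730.
x* = 7801/1173 = 6.65, y* = 18730/1173 = 15.97.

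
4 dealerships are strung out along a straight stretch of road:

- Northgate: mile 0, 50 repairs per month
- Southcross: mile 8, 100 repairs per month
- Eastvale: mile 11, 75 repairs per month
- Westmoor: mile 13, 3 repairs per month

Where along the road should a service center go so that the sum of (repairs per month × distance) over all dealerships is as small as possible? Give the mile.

x = 8

For a sum of weighted absolute distances on a line, the optimum is the weighted median (not the mean). Total weight W = 228; half-weight = 114.
Sort by position and accumulate weight:
  mile 0 (Northgate, w=50) → cum 50
  mile 8 (Southcross, w=100) → cum 150  ≥ 114 → median here
  mile 11 (Eastvale, w=75) → cum 225
  mile 13 (Westmoor, w=3) → cum 228
Optimal location: mile 8.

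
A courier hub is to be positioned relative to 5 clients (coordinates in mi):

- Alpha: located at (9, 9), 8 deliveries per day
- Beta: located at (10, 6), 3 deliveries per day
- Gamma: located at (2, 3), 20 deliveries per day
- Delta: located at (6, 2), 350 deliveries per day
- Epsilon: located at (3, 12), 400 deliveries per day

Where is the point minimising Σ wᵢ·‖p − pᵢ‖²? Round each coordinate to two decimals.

(4.41, 7.23)

The minimiser of Σwᵢ‖p−pᵢ‖² is the weighted centroid p* = (Σwᵢpᵢ)/(Σwᵢ).
Σwᵢ = 781.
Σwᵢxᵢ = 8·9 + 3·10 + 20·2 + 350·6 + 400·3 = 3442.
Σwᵢyᵢ = 8·9 + 3·6 + 20·3 + 350·2 + 400·12 = 5650.
x* = 3442/781 = 4.41, y* = 5650/781 = 7.23.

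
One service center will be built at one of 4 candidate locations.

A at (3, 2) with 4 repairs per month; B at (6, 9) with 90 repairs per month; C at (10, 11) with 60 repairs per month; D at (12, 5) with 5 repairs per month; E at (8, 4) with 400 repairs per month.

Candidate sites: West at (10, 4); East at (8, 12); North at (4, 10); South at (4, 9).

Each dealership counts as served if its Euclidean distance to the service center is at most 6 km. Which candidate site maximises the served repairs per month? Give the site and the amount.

Coverage radius r = 6 km; a point is covered iff (Δx)²+(Δy)² ≤ 6² = 36.
  West (10, 4): covers {D, E} → 405
  East (8, 12): covers {B, C} → 150
  North (4, 10): covers {B} → 90
  South (4, 9): covers {B} → 90
Maximum coverage at West: 405 repairs per month.

West, covering 405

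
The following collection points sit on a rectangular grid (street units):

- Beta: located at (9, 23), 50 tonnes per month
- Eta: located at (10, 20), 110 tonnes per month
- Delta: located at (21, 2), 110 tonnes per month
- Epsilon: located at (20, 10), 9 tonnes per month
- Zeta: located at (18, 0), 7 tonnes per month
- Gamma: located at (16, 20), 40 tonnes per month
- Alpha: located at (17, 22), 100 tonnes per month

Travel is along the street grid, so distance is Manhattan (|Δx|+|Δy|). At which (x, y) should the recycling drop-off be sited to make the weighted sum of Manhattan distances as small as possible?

(17, 20)

Manhattan distance separates: Σwᵢ(|x−xᵢ|+|y−yᵢ|) = Σwᵢ|x−xᵢ| + Σwᵢ|y−yᵢ|, so x and y are optimised independently as 1-D weighted medians.
Total weight W = 426; half = 213.
x-coordinate, sorted with cumulative weight:
  x=9 (Beta, w=50) cum 50
  x=10 (Eta, w=110) cum 160
  x=16 (Gamma, w=40) cum 200
  x=17 (Alpha, w=100) cum 300  ← median
  x=18 (Zeta, w=7) cum 307
  x=20 (Epsilon, w=9) cum 316
  x=21 (Delta, w=110) cum 426
⇒ x* = 17
y-coordinate, sorted with cumulative weight:
  y=0 (Zeta, w=7) cum 7
  y=2 (Delta, w=110) cum 117
  y=10 (Epsilon, w=9) cum 126
  y=20 (Eta, w=110) cum 236  ← median
  y=20 (Gamma, w=40) cum 276
  y=22 (Alpha, w=100) cum 376
  y=23 (Beta, w=50) cum 426
⇒ y* = 20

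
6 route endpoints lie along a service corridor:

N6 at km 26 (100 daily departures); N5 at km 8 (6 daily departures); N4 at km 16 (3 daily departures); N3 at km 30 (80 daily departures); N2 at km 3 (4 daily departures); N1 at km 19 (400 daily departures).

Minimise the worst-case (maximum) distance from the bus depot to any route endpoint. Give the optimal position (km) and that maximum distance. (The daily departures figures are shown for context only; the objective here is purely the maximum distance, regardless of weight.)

The 1-center on a line is the midpoint of the two extreme points: leftmost at 3, rightmost at 30.
Optimal location = (3 + 30)/2 = 16.5; maximum distance = (30 − 3)/2 = 13.5.

location 16.5, max distance 13.5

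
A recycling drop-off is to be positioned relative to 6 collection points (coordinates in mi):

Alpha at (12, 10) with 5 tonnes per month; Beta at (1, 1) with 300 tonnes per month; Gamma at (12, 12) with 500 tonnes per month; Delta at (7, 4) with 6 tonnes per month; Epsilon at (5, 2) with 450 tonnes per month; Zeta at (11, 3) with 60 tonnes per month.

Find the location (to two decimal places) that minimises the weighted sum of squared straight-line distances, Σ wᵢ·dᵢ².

The minimiser of Σwᵢ‖p−pᵢ‖² is the weighted centroid p* = (Σwᵢpᵢ)/(Σwᵢ).
Σwᵢ = 1321.
Σwᵢxᵢ = 5·12 + 300·1 + 500·12 + 6·7 + 450·5 + 60·11 = 9312.
Σwᵢyᵢ = 5·10 + 300·1 + 500·12 + 6·4 + 450·2 + 60·3 = 7454.
x* = 9312/1321 = 7.05, y* = 7454/1321 = 5.64.

(7.05, 5.64)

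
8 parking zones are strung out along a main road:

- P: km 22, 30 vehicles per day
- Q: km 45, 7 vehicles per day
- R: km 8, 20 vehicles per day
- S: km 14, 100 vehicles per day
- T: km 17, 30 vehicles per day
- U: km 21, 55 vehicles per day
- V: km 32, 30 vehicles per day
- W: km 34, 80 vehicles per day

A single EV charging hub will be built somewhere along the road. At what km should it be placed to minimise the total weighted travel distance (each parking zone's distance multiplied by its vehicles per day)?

x = 21

For a sum of weighted absolute distances on a line, the optimum is the weighted median (not the mean). Total weight W = 352; half-weight = 176.
Sort by position and accumulate weight:
  km 8 (R, w=20) → cum 20
  km 14 (S, w=100) → cum 120
  km 17 (T, w=30) → cum 150
  km 21 (U, w=55) → cum 205  ≥ 176 → median here
  km 22 (P, w=30) → cum 235
  km 32 (V, w=30) → cum 265
  km 34 (W, w=80) → cum 345
  km 45 (Q, w=7) → cum 352
Optimal location: km 21.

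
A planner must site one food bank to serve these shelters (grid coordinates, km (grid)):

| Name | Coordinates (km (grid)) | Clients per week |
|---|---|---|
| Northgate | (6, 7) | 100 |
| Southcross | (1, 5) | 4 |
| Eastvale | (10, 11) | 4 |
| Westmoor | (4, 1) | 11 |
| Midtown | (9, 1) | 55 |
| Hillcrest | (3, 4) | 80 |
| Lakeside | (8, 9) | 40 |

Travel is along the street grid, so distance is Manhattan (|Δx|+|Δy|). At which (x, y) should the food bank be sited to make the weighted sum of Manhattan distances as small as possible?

Manhattan distance separates: Σwᵢ(|x−xᵢ|+|y−yᵢ|) = Σwᵢ|x−xᵢ| + Σwᵢ|y−yᵢ|, so x and y are optimised independently as 1-D weighted medians.
Total weight W = 294; half = 147.
x-coordinate, sorted with cumulative weight:
  x=1 (Southcross, w=4) cum 4
  x=3 (Hillcrest, w=80) cum 84
  x=4 (Westmoor, w=11) cum 95
  x=6 (Northgate, w=100) cum 195  ← median
  x=8 (Lakeside, w=40) cum 235
  x=9 (Midtown, w=55) cum 290
  x=10 (Eastvale, w=4) cum 294
⇒ x* = 6
y-coordinate, sorted with cumulative weight:
  y=1 (Westmoor, w=11) cum 11
  y=1 (Midtown, w=55) cum 66
  y=4 (Hillcrest, w=80) cum 146
  y=5 (Southcross, w=4) cum 150  ← median
  y=7 (Northgate, w=100) cum 250
  y=9 (Lakeside, w=40) cum 290
  y=11 (Eastvale, w=4) cum 294
⇒ y* = 5

(6, 5)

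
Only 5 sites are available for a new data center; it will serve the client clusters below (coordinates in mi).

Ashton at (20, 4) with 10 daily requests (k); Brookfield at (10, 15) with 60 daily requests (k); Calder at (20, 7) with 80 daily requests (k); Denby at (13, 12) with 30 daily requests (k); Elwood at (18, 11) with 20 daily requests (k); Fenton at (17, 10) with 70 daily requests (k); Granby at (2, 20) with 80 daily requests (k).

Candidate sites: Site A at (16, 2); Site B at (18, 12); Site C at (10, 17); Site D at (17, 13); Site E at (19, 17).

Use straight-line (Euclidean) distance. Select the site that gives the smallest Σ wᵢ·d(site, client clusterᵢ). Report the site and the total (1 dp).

Site D, total 2771.0 mi

Total weighted distance at each candidate:
  Site A (16, 2): total = 4302.3
  Site B (18, 12): total = 2783.5
  Site C (10, 17): total = 3166.8
  Site D (17, 13): total = 2771.0
  Site E (19, 17): total = 3734.1
Minimum is at Site D with total 2771.0 mi.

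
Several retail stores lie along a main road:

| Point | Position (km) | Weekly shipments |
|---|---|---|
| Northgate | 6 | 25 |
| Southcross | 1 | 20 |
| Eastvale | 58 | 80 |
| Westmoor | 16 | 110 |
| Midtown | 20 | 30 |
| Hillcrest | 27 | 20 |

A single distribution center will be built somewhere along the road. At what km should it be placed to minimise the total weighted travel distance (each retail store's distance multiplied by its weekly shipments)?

x = 16

For a sum of weighted absolute distances on a line, the optimum is the weighted median (not the mean). Total weight W = 285; half-weight = 142.5.
Sort by position and accumulate weight:
  km 1 (Southcross, w=20) → cum 20
  km 6 (Northgate, w=25) → cum 45
  km 16 (Westmoor, w=110) → cum 155  ≥ 142.5 → median here
  km 20 (Midtown, w=30) → cum 185
  km 27 (Hillcrest, w=20) → cum 205
  km 58 (Eastvale, w=80) → cum 285
Optimal location: km 16.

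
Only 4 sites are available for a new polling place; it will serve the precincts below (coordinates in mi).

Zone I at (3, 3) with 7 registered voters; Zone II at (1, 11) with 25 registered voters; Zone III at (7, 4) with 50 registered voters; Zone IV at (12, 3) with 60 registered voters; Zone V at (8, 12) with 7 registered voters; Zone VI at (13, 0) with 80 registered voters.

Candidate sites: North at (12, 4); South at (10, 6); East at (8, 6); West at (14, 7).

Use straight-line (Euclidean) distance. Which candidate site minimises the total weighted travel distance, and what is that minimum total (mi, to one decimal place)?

Total weighted distance at each candidate:
  North (12, 4): total = 1091.8
  South (10, 6): total = 1288.2
  East (8, 6): total = 1334.5
  West (14, 7): total = 1691.4
Minimum is at North with total 1091.8 mi.

North, total 1091.8 mi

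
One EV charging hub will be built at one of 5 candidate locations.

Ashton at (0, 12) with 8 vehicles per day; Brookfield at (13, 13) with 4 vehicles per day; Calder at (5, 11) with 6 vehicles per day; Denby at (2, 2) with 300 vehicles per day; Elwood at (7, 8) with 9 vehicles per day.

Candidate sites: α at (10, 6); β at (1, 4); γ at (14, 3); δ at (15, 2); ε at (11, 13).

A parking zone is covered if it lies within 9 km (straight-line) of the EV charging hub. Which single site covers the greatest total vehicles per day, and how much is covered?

β, covering 323

Coverage radius r = 9 km; a point is covered iff (Δx)²+(Δy)² ≤ 9² = 81.
  α (10, 6): covers {Brookfield, Calder, Denby, Elwood} → 319
  β (1, 4): covers {Ashton, Calder, Denby, Elwood} → 323
  γ (14, 3): covers {Elwood} → 9
  δ (15, 2): covers {none} → 0
  ε (11, 13): covers {Brookfield, Calder, Elwood} → 19
Maximum coverage at β: 323 vehicles per day.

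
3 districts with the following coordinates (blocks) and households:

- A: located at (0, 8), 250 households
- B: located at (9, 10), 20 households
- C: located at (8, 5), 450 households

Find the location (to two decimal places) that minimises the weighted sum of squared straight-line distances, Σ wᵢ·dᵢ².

(5.25, 6.18)

The minimiser of Σwᵢ‖p−pᵢ‖² is the weighted centroid p* = (Σwᵢpᵢ)/(Σwᵢ).
Σwᵢ = 720.
Σwᵢxᵢ = 250·0 + 20·9 + 450·8 = 3780.
Σwᵢyᵢ = 250·8 + 20·10 + 450·5 = 4450.
x* = 3780/720 = 5.25, y* = 4450/720 = 6.18.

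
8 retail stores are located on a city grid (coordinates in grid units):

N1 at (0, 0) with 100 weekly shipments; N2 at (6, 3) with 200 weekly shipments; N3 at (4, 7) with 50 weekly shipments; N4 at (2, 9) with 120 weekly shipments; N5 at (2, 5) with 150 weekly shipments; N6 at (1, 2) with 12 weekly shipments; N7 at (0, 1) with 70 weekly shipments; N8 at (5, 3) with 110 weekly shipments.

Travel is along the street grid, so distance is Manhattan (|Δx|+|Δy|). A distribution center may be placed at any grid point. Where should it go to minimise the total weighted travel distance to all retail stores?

(2, 3)

Manhattan distance separates: Σwᵢ(|x−xᵢ|+|y−yᵢ|) = Σwᵢ|x−xᵢ| + Σwᵢ|y−yᵢ|, so x and y are optimised independently as 1-D weighted medians.
Total weight W = 812; half = 406.
x-coordinate, sorted with cumulative weight:
  x=0 (N1, w=100) cum 100
  x=0 (N7, w=70) cum 170
  x=1 (N6, w=12) cum 182
  x=2 (N4, w=120) cum 302
  x=2 (N5, w=150) cum 452  ← median
  x=4 (N3, w=50) cum 502
  x=5 (N8, w=110) cum 612
  x=6 (N2, w=200) cum 812
⇒ x* = 2
y-coordinate, sorted with cumulative weight:
  y=0 (N1, w=100) cum 100
  y=1 (N7, w=70) cum 170
  y=2 (N6, w=12) cum 182
  y=3 (N2, w=200) cum 382
  y=3 (N8, w=110) cum 492  ← median
  y=5 (N5, w=150) cum 642
  y=7 (N3, w=50) cum 692
  y=9 (N4, w=120) cum 812
⇒ y* = 3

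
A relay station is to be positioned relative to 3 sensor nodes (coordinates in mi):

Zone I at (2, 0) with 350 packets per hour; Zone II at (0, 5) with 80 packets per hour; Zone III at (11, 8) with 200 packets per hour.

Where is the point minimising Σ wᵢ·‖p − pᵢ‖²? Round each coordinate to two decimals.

The minimiser of Σwᵢ‖p−pᵢ‖² is the weighted centroid p* = (Σwᵢpᵢ)/(Σwᵢ).
Σwᵢ = 630.
Σwᵢxᵢ = 350·2 + 80·0 + 200·11 = 2900.
Σwᵢyᵢ = 350·0 + 80·5 + 200·8 = 2000.
x* = 2900/630 = 4.60, y* = 2000/630 = 3.17.

(4.60, 3.17)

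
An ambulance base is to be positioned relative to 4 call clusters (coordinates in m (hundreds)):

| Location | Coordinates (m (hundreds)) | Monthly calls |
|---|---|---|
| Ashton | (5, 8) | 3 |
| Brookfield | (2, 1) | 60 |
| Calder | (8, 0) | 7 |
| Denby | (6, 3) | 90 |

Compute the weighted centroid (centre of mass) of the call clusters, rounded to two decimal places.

The minimiser of Σwᵢ‖p−pᵢ‖² is the weighted centroid p* = (Σwᵢpᵢ)/(Σwᵢ).
Σwᵢ = 160.
Σwᵢxᵢ = 3·5 + 60·2 + 7·8 + 90·6 = 731.
Σwᵢyᵢ = 3·8 + 60·1 + 7·0 + 90·3 = 354.
x* = 731/160 = 4.57, y* = 354/160 = 2.21.

(4.57, 2.21)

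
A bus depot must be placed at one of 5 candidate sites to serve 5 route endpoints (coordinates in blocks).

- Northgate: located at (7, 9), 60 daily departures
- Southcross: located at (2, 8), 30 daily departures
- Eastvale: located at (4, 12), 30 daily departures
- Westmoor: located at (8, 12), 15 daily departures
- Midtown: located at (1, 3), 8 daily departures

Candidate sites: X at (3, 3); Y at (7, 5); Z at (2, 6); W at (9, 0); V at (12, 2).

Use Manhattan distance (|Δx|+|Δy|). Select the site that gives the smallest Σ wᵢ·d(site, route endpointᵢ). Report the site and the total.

Total weighted distance at each candidate:
  X (3, 3): total = 1306
  Y (7, 5): total = 964
  Z (2, 6): total = 992
  W (9, 0): total = 1903
  V (12, 2): total = 2046
Minimum is at Y with total 964 blocks.

Y, total 964 blocks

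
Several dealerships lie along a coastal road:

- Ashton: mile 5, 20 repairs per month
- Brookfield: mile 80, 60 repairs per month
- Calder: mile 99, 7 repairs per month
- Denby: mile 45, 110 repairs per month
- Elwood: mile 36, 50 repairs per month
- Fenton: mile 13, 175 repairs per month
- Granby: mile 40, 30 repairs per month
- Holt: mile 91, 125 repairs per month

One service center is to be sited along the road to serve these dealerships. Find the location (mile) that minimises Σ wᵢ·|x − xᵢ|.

x = 45

For a sum of weighted absolute distances on a line, the optimum is the weighted median (not the mean). Total weight W = 577; half-weight = 288.5.
Sort by position and accumulate weight:
  mile 5 (Ashton, w=20) → cum 20
  mile 13 (Fenton, w=175) → cum 195
  mile 36 (Elwood, w=50) → cum 245
  mile 40 (Granby, w=30) → cum 275
  mile 45 (Denby, w=110) → cum 385  ≥ 288.5 → median here
  mile 80 (Brookfield, w=60) → cum 445
  mile 91 (Holt, w=125) → cum 570
  mile 99 (Calder, w=7) → cum 577
Optimal location: mile 45.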